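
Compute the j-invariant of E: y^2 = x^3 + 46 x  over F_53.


Delta = -16(4 a^3 + 27 b^2) mod 53 = 10
-1728 * (4 a)^3 = -1728 * (4*46)^3 mod 53 = 2
j = 2 * 10^(-1) mod 53 = 32

j = 32 (mod 53)


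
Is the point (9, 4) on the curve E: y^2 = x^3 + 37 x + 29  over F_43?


Check whether y^2 = x^3 + 37 x + 29 (mod 43) for (x, y) = (9, 4).
LHS: y^2 = 4^2 mod 43 = 16
RHS: x^3 + 37 x + 29 = 9^3 + 37*9 + 29 mod 43 = 16
LHS = RHS

Yes, on the curve


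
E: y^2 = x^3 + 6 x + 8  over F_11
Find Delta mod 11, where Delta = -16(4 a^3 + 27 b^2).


4 a^3 + 27 b^2 = 4*6^3 + 27*8^2 = 864 + 1728 = 2592
Delta = -16 * (2592) = -41472
Delta mod 11 = 9

Delta = 9 (mod 11)


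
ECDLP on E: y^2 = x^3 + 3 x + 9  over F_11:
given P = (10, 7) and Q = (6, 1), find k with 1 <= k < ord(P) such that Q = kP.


Enumerate multiples of P until we hit Q = (6, 1):
  1P = (10, 7)
  2P = (6, 1)
Match found at i = 2.

k = 2


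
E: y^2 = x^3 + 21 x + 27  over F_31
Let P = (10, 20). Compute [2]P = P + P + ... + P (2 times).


k = 2 = 10_2 (binary, LSB first: 01)
Double-and-add from P = (10, 20):
  bit 0 = 0: acc unchanged = O
  bit 1 = 1: acc = O + (19, 0) = (19, 0)

2P = (19, 0)


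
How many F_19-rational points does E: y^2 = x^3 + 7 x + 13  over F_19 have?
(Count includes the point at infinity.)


For each x in F_19, count y with y^2 = x^3 + 7 x + 13 mod 19:
  x = 2: RHS = 16, y in [4, 15]  -> 2 point(s)
  x = 3: RHS = 4, y in [2, 17]  -> 2 point(s)
  x = 6: RHS = 5, y in [9, 10]  -> 2 point(s)
  x = 7: RHS = 6, y in [5, 14]  -> 2 point(s)
  x = 8: RHS = 11, y in [7, 12]  -> 2 point(s)
  x = 9: RHS = 7, y in [8, 11]  -> 2 point(s)
  x = 10: RHS = 0, y in [0]  -> 1 point(s)
  x = 12: RHS = 1, y in [1, 18]  -> 2 point(s)
  x = 14: RHS = 5, y in [9, 10]  -> 2 point(s)
  x = 15: RHS = 16, y in [4, 15]  -> 2 point(s)
  x = 18: RHS = 5, y in [9, 10]  -> 2 point(s)
Affine points: 21. Add the point at infinity: total = 22.

#E(F_19) = 22


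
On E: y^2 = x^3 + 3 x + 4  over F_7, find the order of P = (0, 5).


Compute successive multiples of P until we hit O:
  1P = (0, 5)
  2P = (1, 1)
  3P = (1, 6)
  4P = (0, 2)
  5P = O

ord(P) = 5


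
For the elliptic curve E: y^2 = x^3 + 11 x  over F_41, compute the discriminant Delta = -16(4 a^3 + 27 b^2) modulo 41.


4 a^3 + 27 b^2 = 4*11^3 + 27*0^2 = 5324 + 0 = 5324
Delta = -16 * (5324) = -85184
Delta mod 41 = 14

Delta = 14 (mod 41)


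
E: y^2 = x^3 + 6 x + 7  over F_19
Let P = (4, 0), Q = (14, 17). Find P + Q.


P != Q, so use the chord formula.
s = (y2 - y1) / (x2 - x1) = (17) / (10) mod 19 = 15
x3 = s^2 - x1 - x2 mod 19 = 15^2 - 4 - 14 = 17
y3 = s (x1 - x3) - y1 mod 19 = 15 * (4 - 17) - 0 = 14

P + Q = (17, 14)


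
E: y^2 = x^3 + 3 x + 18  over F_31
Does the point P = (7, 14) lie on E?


Check whether y^2 = x^3 + 3 x + 18 (mod 31) for (x, y) = (7, 14).
LHS: y^2 = 14^2 mod 31 = 10
RHS: x^3 + 3 x + 18 = 7^3 + 3*7 + 18 mod 31 = 10
LHS = RHS

Yes, on the curve


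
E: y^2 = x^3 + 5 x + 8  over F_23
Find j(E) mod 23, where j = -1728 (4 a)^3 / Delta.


Delta = -16(4 a^3 + 27 b^2) mod 23 = 2
-1728 * (4 a)^3 = -1728 * (4*5)^3 mod 23 = 12
j = 12 * 2^(-1) mod 23 = 6

j = 6 (mod 23)


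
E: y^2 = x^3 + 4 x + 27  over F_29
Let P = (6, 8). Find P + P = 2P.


Doubling: s = (3 x1^2 + a) / (2 y1)
s = (3*6^2 + 4) / (2*8) mod 29 = 7
x3 = s^2 - 2 x1 mod 29 = 7^2 - 2*6 = 8
y3 = s (x1 - x3) - y1 mod 29 = 7 * (6 - 8) - 8 = 7

2P = (8, 7)


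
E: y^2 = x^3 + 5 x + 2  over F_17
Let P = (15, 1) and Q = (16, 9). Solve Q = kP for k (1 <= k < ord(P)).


Enumerate multiples of P until we hit Q = (16, 9):
  1P = (15, 1)
  2P = (4, 16)
  3P = (0, 11)
  4P = (10, 7)
  5P = (5, 4)
  6P = (1, 5)
  7P = (16, 9)
Match found at i = 7.

k = 7


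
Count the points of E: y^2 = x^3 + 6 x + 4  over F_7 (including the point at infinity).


For each x in F_7, count y with y^2 = x^3 + 6 x + 4 mod 7:
  x = 0: RHS = 4, y in [2, 5]  -> 2 point(s)
  x = 1: RHS = 4, y in [2, 5]  -> 2 point(s)
  x = 3: RHS = 0, y in [0]  -> 1 point(s)
  x = 4: RHS = 1, y in [1, 6]  -> 2 point(s)
  x = 6: RHS = 4, y in [2, 5]  -> 2 point(s)
Affine points: 9. Add the point at infinity: total = 10.

#E(F_7) = 10


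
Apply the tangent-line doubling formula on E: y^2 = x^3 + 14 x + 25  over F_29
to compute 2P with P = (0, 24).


Doubling: s = (3 x1^2 + a) / (2 y1)
s = (3*0^2 + 14) / (2*24) mod 29 = 16
x3 = s^2 - 2 x1 mod 29 = 16^2 - 2*0 = 24
y3 = s (x1 - x3) - y1 mod 29 = 16 * (0 - 24) - 24 = 27

2P = (24, 27)


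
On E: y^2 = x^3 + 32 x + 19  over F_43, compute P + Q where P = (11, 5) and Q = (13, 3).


P != Q, so use the chord formula.
s = (y2 - y1) / (x2 - x1) = (41) / (2) mod 43 = 42
x3 = s^2 - x1 - x2 mod 43 = 42^2 - 11 - 13 = 20
y3 = s (x1 - x3) - y1 mod 43 = 42 * (11 - 20) - 5 = 4

P + Q = (20, 4)


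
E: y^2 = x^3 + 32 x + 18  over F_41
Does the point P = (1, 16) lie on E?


Check whether y^2 = x^3 + 32 x + 18 (mod 41) for (x, y) = (1, 16).
LHS: y^2 = 16^2 mod 41 = 10
RHS: x^3 + 32 x + 18 = 1^3 + 32*1 + 18 mod 41 = 10
LHS = RHS

Yes, on the curve


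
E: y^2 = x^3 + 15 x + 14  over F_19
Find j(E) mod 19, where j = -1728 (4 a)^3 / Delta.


Delta = -16(4 a^3 + 27 b^2) mod 19 = 3
-1728 * (4 a)^3 = -1728 * (4*15)^3 mod 19 = 8
j = 8 * 3^(-1) mod 19 = 9

j = 9 (mod 19)


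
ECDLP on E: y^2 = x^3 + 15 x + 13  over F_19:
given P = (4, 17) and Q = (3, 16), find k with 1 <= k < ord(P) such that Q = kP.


Enumerate multiples of P until we hit Q = (3, 16):
  1P = (4, 17)
  2P = (18, 4)
  3P = (3, 16)
Match found at i = 3.

k = 3


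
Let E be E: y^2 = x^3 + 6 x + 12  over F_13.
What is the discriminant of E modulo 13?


4 a^3 + 27 b^2 = 4*6^3 + 27*12^2 = 864 + 3888 = 4752
Delta = -16 * (4752) = -76032
Delta mod 13 = 5

Delta = 5 (mod 13)


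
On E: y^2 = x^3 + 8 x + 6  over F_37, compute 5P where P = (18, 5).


k = 5 = 101_2 (binary, LSB first: 101)
Double-and-add from P = (18, 5):
  bit 0 = 1: acc = O + (18, 5) = (18, 5)
  bit 1 = 0: acc unchanged = (18, 5)
  bit 2 = 1: acc = (18, 5) + (31, 36) = (32, 10)

5P = (32, 10)


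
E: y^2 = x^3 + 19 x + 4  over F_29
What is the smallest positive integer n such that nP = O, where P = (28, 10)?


Compute successive multiples of P until we hit O:
  1P = (28, 10)
  2P = (18, 1)
  3P = (16, 24)
  4P = (21, 6)
  5P = (4, 12)
  6P = (25, 26)
  7P = (27, 4)
  8P = (10, 11)
  ... (continuing to 39P)
  39P = O

ord(P) = 39


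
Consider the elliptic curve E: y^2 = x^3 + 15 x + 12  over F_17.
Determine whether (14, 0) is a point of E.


Check whether y^2 = x^3 + 15 x + 12 (mod 17) for (x, y) = (14, 0).
LHS: y^2 = 0^2 mod 17 = 0
RHS: x^3 + 15 x + 12 = 14^3 + 15*14 + 12 mod 17 = 8
LHS != RHS

No, not on the curve


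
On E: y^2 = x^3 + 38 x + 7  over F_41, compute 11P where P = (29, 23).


k = 11 = 1011_2 (binary, LSB first: 1101)
Double-and-add from P = (29, 23):
  bit 0 = 1: acc = O + (29, 23) = (29, 23)
  bit 1 = 1: acc = (29, 23) + (4, 31) = (39, 13)
  bit 2 = 0: acc unchanged = (39, 13)
  bit 3 = 1: acc = (39, 13) + (15, 37) = (29, 18)

11P = (29, 18)


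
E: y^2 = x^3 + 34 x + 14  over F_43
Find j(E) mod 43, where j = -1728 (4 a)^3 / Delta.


Delta = -16(4 a^3 + 27 b^2) mod 43 = 39
-1728 * (4 a)^3 = -1728 * (4*34)^3 mod 43 = 8
j = 8 * 39^(-1) mod 43 = 41

j = 41 (mod 43)


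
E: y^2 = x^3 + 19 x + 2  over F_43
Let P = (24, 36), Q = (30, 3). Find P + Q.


P != Q, so use the chord formula.
s = (y2 - y1) / (x2 - x1) = (10) / (6) mod 43 = 16
x3 = s^2 - x1 - x2 mod 43 = 16^2 - 24 - 30 = 30
y3 = s (x1 - x3) - y1 mod 43 = 16 * (24 - 30) - 36 = 40

P + Q = (30, 40)


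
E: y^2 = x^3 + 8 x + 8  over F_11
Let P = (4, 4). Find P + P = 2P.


Doubling: s = (3 x1^2 + a) / (2 y1)
s = (3*4^2 + 8) / (2*4) mod 11 = 7
x3 = s^2 - 2 x1 mod 11 = 7^2 - 2*4 = 8
y3 = s (x1 - x3) - y1 mod 11 = 7 * (4 - 8) - 4 = 1

2P = (8, 1)


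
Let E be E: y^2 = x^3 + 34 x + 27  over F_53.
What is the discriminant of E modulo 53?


4 a^3 + 27 b^2 = 4*34^3 + 27*27^2 = 157216 + 19683 = 176899
Delta = -16 * (176899) = -2830384
Delta mod 53 = 28

Delta = 28 (mod 53)


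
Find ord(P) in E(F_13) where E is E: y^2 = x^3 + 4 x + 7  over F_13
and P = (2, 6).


Compute successive multiples of P until we hit O:
  1P = (2, 6)
  2P = (5, 3)
  3P = (7, 12)
  4P = (7, 1)
  5P = (5, 10)
  6P = (2, 7)
  7P = O

ord(P) = 7


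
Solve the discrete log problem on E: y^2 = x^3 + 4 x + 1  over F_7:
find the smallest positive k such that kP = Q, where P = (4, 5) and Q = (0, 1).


Enumerate multiples of P until we hit Q = (0, 1):
  1P = (4, 5)
  2P = (0, 6)
  3P = (0, 1)
Match found at i = 3.

k = 3


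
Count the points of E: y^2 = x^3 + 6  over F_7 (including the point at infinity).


For each x in F_7, count y with y^2 = x^3 + 0 x + 6 mod 7:
  x = 1: RHS = 0, y in [0]  -> 1 point(s)
  x = 2: RHS = 0, y in [0]  -> 1 point(s)
  x = 4: RHS = 0, y in [0]  -> 1 point(s)
Affine points: 3. Add the point at infinity: total = 4.

#E(F_7) = 4


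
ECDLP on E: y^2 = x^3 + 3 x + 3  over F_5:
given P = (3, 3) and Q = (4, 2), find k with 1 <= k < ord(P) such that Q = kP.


Enumerate multiples of P until we hit Q = (4, 2):
  1P = (3, 3)
  2P = (4, 2)
Match found at i = 2.

k = 2


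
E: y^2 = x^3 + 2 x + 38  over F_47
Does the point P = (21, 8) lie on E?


Check whether y^2 = x^3 + 2 x + 38 (mod 47) for (x, y) = (21, 8).
LHS: y^2 = 8^2 mod 47 = 17
RHS: x^3 + 2 x + 38 = 21^3 + 2*21 + 38 mod 47 = 35
LHS != RHS

No, not on the curve


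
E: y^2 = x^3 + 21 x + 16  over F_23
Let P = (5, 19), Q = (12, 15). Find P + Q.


P != Q, so use the chord formula.
s = (y2 - y1) / (x2 - x1) = (19) / (7) mod 23 = 6
x3 = s^2 - x1 - x2 mod 23 = 6^2 - 5 - 12 = 19
y3 = s (x1 - x3) - y1 mod 23 = 6 * (5 - 19) - 19 = 12

P + Q = (19, 12)


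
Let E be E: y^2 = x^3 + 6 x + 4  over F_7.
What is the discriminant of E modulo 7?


4 a^3 + 27 b^2 = 4*6^3 + 27*4^2 = 864 + 432 = 1296
Delta = -16 * (1296) = -20736
Delta mod 7 = 5

Delta = 5 (mod 7)


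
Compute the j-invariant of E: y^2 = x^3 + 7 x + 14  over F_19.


Delta = -16(4 a^3 + 27 b^2) mod 19 = 4
-1728 * (4 a)^3 = -1728 * (4*7)^3 mod 19 = 7
j = 7 * 4^(-1) mod 19 = 16

j = 16 (mod 19)


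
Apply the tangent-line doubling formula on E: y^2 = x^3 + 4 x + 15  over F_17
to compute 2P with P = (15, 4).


Doubling: s = (3 x1^2 + a) / (2 y1)
s = (3*15^2 + 4) / (2*4) mod 17 = 2
x3 = s^2 - 2 x1 mod 17 = 2^2 - 2*15 = 8
y3 = s (x1 - x3) - y1 mod 17 = 2 * (15 - 8) - 4 = 10

2P = (8, 10)


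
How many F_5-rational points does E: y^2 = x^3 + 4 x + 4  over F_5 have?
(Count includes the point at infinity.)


For each x in F_5, count y with y^2 = x^3 + 4 x + 4 mod 5:
  x = 0: RHS = 4, y in [2, 3]  -> 2 point(s)
  x = 1: RHS = 4, y in [2, 3]  -> 2 point(s)
  x = 2: RHS = 0, y in [0]  -> 1 point(s)
  x = 4: RHS = 4, y in [2, 3]  -> 2 point(s)
Affine points: 7. Add the point at infinity: total = 8.

#E(F_5) = 8


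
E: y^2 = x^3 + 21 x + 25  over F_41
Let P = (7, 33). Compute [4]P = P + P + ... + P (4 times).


k = 4 = 100_2 (binary, LSB first: 001)
Double-and-add from P = (7, 33):
  bit 0 = 0: acc unchanged = O
  bit 1 = 0: acc unchanged = O
  bit 2 = 1: acc = O + (32, 38) = (32, 38)

4P = (32, 38)


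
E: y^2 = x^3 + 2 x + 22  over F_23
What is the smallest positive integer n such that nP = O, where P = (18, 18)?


Compute successive multiples of P until we hit O:
  1P = (18, 18)
  2P = (18, 5)
  3P = O

ord(P) = 3


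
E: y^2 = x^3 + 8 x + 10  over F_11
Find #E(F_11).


For each x in F_11, count y with y^2 = x^3 + 8 x + 10 mod 11:
  x = 2: RHS = 1, y in [1, 10]  -> 2 point(s)
  x = 8: RHS = 3, y in [5, 6]  -> 2 point(s)
  x = 10: RHS = 1, y in [1, 10]  -> 2 point(s)
Affine points: 6. Add the point at infinity: total = 7.

#E(F_11) = 7


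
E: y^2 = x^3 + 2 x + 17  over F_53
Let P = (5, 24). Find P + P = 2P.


Doubling: s = (3 x1^2 + a) / (2 y1)
s = (3*5^2 + 2) / (2*24) mod 53 = 27
x3 = s^2 - 2 x1 mod 53 = 27^2 - 2*5 = 30
y3 = s (x1 - x3) - y1 mod 53 = 27 * (5 - 30) - 24 = 43

2P = (30, 43)


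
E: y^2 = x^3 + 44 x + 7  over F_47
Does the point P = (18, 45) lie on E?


Check whether y^2 = x^3 + 44 x + 7 (mod 47) for (x, y) = (18, 45).
LHS: y^2 = 45^2 mod 47 = 4
RHS: x^3 + 44 x + 7 = 18^3 + 44*18 + 7 mod 47 = 4
LHS = RHS

Yes, on the curve


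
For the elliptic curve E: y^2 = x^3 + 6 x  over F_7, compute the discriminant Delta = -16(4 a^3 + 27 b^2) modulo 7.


4 a^3 + 27 b^2 = 4*6^3 + 27*0^2 = 864 + 0 = 864
Delta = -16 * (864) = -13824
Delta mod 7 = 1

Delta = 1 (mod 7)


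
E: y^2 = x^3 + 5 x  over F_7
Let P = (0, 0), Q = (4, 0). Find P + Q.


P != Q, so use the chord formula.
s = (y2 - y1) / (x2 - x1) = (0) / (4) mod 7 = 0
x3 = s^2 - x1 - x2 mod 7 = 0^2 - 0 - 4 = 3
y3 = s (x1 - x3) - y1 mod 7 = 0 * (0 - 3) - 0 = 0

P + Q = (3, 0)


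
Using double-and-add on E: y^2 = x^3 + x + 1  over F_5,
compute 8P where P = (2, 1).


k = 8 = 1000_2 (binary, LSB first: 0001)
Double-and-add from P = (2, 1):
  bit 0 = 0: acc unchanged = O
  bit 1 = 0: acc unchanged = O
  bit 2 = 0: acc unchanged = O
  bit 3 = 1: acc = O + (2, 4) = (2, 4)

8P = (2, 4)


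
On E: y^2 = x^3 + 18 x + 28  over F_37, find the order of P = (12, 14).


Compute successive multiples of P until we hit O:
  1P = (12, 14)
  2P = (34, 13)
  3P = (16, 3)
  4P = (5, 13)
  5P = (17, 17)
  6P = (35, 24)
  7P = (26, 33)
  8P = (15, 11)
  ... (continuing to 46P)
  46P = O

ord(P) = 46


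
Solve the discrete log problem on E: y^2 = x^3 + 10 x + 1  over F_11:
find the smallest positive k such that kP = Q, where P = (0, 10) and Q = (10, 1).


Enumerate multiples of P until we hit Q = (10, 1):
  1P = (0, 10)
  2P = (3, 5)
  3P = (1, 10)
  4P = (10, 1)
Match found at i = 4.

k = 4


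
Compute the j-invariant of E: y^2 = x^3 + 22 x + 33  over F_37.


Delta = -16(4 a^3 + 27 b^2) mod 37 = 1
-1728 * (4 a)^3 = -1728 * (4*22)^3 mod 37 = 29
j = 29 * 1^(-1) mod 37 = 29

j = 29 (mod 37)


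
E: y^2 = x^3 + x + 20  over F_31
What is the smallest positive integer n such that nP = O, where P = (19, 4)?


Compute successive multiples of P until we hit O:
  1P = (19, 4)
  2P = (9, 18)
  3P = (0, 19)
  4P = (0, 12)
  5P = (9, 13)
  6P = (19, 27)
  7P = O

ord(P) = 7


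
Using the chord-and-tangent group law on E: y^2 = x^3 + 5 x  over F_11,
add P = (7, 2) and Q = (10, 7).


P != Q, so use the chord formula.
s = (y2 - y1) / (x2 - x1) = (5) / (3) mod 11 = 9
x3 = s^2 - x1 - x2 mod 11 = 9^2 - 7 - 10 = 9
y3 = s (x1 - x3) - y1 mod 11 = 9 * (7 - 9) - 2 = 2

P + Q = (9, 2)


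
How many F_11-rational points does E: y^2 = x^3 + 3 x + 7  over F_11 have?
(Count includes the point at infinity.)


For each x in F_11, count y with y^2 = x^3 + 3 x + 7 mod 11:
  x = 1: RHS = 0, y in [0]  -> 1 point(s)
  x = 5: RHS = 4, y in [2, 9]  -> 2 point(s)
  x = 8: RHS = 4, y in [2, 9]  -> 2 point(s)
  x = 9: RHS = 4, y in [2, 9]  -> 2 point(s)
  x = 10: RHS = 3, y in [5, 6]  -> 2 point(s)
Affine points: 9. Add the point at infinity: total = 10.

#E(F_11) = 10


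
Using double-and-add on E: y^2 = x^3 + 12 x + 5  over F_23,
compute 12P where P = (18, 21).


k = 12 = 1100_2 (binary, LSB first: 0011)
Double-and-add from P = (18, 21):
  bit 0 = 0: acc unchanged = O
  bit 1 = 0: acc unchanged = O
  bit 2 = 1: acc = O + (1, 8) = (1, 8)
  bit 3 = 1: acc = (1, 8) + (4, 5) = (19, 10)

12P = (19, 10)


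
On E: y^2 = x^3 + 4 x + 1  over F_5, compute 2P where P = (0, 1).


Doubling: s = (3 x1^2 + a) / (2 y1)
s = (3*0^2 + 4) / (2*1) mod 5 = 2
x3 = s^2 - 2 x1 mod 5 = 2^2 - 2*0 = 4
y3 = s (x1 - x3) - y1 mod 5 = 2 * (0 - 4) - 1 = 1

2P = (4, 1)


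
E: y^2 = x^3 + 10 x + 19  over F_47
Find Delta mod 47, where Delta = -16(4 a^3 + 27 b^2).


4 a^3 + 27 b^2 = 4*10^3 + 27*19^2 = 4000 + 9747 = 13747
Delta = -16 * (13747) = -219952
Delta mod 47 = 8

Delta = 8 (mod 47)


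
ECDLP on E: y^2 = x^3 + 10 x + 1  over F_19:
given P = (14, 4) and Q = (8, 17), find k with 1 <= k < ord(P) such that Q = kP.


Enumerate multiples of P until we hit Q = (8, 17):
  1P = (14, 4)
  2P = (8, 17)
Match found at i = 2.

k = 2


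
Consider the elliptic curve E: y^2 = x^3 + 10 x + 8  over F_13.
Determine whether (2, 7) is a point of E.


Check whether y^2 = x^3 + 10 x + 8 (mod 13) for (x, y) = (2, 7).
LHS: y^2 = 7^2 mod 13 = 10
RHS: x^3 + 10 x + 8 = 2^3 + 10*2 + 8 mod 13 = 10
LHS = RHS

Yes, on the curve


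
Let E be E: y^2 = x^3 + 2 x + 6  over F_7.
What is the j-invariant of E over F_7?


Delta = -16(4 a^3 + 27 b^2) mod 7 = 1
-1728 * (4 a)^3 = -1728 * (4*2)^3 mod 7 = 1
j = 1 * 1^(-1) mod 7 = 1

j = 1 (mod 7)


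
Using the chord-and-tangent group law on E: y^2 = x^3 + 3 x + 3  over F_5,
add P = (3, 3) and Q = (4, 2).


P != Q, so use the chord formula.
s = (y2 - y1) / (x2 - x1) = (4) / (1) mod 5 = 4
x3 = s^2 - x1 - x2 mod 5 = 4^2 - 3 - 4 = 4
y3 = s (x1 - x3) - y1 mod 5 = 4 * (3 - 4) - 3 = 3

P + Q = (4, 3)


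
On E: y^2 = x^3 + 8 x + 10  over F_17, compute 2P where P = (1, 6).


Doubling: s = (3 x1^2 + a) / (2 y1)
s = (3*1^2 + 8) / (2*6) mod 17 = 8
x3 = s^2 - 2 x1 mod 17 = 8^2 - 2*1 = 11
y3 = s (x1 - x3) - y1 mod 17 = 8 * (1 - 11) - 6 = 16

2P = (11, 16)


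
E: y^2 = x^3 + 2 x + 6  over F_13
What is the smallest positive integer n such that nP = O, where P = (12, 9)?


Compute successive multiples of P until we hit O:
  1P = (12, 9)
  2P = (3, 0)
  3P = (12, 4)
  4P = O

ord(P) = 4


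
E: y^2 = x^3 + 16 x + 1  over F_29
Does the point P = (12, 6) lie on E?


Check whether y^2 = x^3 + 16 x + 1 (mod 29) for (x, y) = (12, 6).
LHS: y^2 = 6^2 mod 29 = 7
RHS: x^3 + 16 x + 1 = 12^3 + 16*12 + 1 mod 29 = 7
LHS = RHS

Yes, on the curve


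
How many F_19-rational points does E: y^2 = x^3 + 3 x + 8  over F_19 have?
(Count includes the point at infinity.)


For each x in F_19, count y with y^2 = x^3 + 3 x + 8 mod 19:
  x = 3: RHS = 6, y in [5, 14]  -> 2 point(s)
  x = 7: RHS = 11, y in [7, 12]  -> 2 point(s)
  x = 9: RHS = 4, y in [2, 17]  -> 2 point(s)
  x = 11: RHS = 4, y in [2, 17]  -> 2 point(s)
  x = 12: RHS = 5, y in [9, 10]  -> 2 point(s)
  x = 14: RHS = 1, y in [1, 18]  -> 2 point(s)
  x = 18: RHS = 4, y in [2, 17]  -> 2 point(s)
Affine points: 14. Add the point at infinity: total = 15.

#E(F_19) = 15


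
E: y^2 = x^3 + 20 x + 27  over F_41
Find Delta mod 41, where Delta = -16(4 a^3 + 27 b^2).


4 a^3 + 27 b^2 = 4*20^3 + 27*27^2 = 32000 + 19683 = 51683
Delta = -16 * (51683) = -826928
Delta mod 41 = 1

Delta = 1 (mod 41)


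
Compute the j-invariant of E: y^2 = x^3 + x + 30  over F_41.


Delta = -16(4 a^3 + 27 b^2) mod 41 = 21
-1728 * (4 a)^3 = -1728 * (4*1)^3 mod 41 = 26
j = 26 * 21^(-1) mod 41 = 11

j = 11 (mod 41)


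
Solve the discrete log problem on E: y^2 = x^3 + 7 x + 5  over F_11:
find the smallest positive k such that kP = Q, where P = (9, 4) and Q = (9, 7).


Enumerate multiples of P until we hit Q = (9, 7):
  1P = (9, 4)
  2P = (5, 0)
  3P = (9, 7)
Match found at i = 3.

k = 3


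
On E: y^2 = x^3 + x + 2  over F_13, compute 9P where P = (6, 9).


k = 9 = 1001_2 (binary, LSB first: 1001)
Double-and-add from P = (6, 9):
  bit 0 = 1: acc = O + (6, 9) = (6, 9)
  bit 1 = 0: acc unchanged = (6, 9)
  bit 2 = 0: acc unchanged = (6, 9)
  bit 3 = 1: acc = (6, 9) + (9, 8) = (1, 11)

9P = (1, 11)


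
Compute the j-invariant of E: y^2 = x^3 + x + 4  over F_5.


Delta = -16(4 a^3 + 27 b^2) mod 5 = 4
-1728 * (4 a)^3 = -1728 * (4*1)^3 mod 5 = 3
j = 3 * 4^(-1) mod 5 = 2

j = 2 (mod 5)


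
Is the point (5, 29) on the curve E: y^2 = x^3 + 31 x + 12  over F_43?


Check whether y^2 = x^3 + 31 x + 12 (mod 43) for (x, y) = (5, 29).
LHS: y^2 = 29^2 mod 43 = 24
RHS: x^3 + 31 x + 12 = 5^3 + 31*5 + 12 mod 43 = 34
LHS != RHS

No, not on the curve


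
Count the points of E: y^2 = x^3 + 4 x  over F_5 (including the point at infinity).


For each x in F_5, count y with y^2 = x^3 + 4 x + 0 mod 5:
  x = 0: RHS = 0, y in [0]  -> 1 point(s)
  x = 1: RHS = 0, y in [0]  -> 1 point(s)
  x = 2: RHS = 1, y in [1, 4]  -> 2 point(s)
  x = 3: RHS = 4, y in [2, 3]  -> 2 point(s)
  x = 4: RHS = 0, y in [0]  -> 1 point(s)
Affine points: 7. Add the point at infinity: total = 8.

#E(F_5) = 8


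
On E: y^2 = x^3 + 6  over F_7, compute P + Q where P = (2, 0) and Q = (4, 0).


P != Q, so use the chord formula.
s = (y2 - y1) / (x2 - x1) = (0) / (2) mod 7 = 0
x3 = s^2 - x1 - x2 mod 7 = 0^2 - 2 - 4 = 1
y3 = s (x1 - x3) - y1 mod 7 = 0 * (2 - 1) - 0 = 0

P + Q = (1, 0)


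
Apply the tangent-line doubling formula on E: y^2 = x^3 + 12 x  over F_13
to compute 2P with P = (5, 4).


Doubling: s = (3 x1^2 + a) / (2 y1)
s = (3*5^2 + 12) / (2*4) mod 13 = 6
x3 = s^2 - 2 x1 mod 13 = 6^2 - 2*5 = 0
y3 = s (x1 - x3) - y1 mod 13 = 6 * (5 - 0) - 4 = 0

2P = (0, 0)


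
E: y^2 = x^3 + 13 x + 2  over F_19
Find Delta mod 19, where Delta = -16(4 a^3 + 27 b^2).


4 a^3 + 27 b^2 = 4*13^3 + 27*2^2 = 8788 + 108 = 8896
Delta = -16 * (8896) = -142336
Delta mod 19 = 12

Delta = 12 (mod 19)


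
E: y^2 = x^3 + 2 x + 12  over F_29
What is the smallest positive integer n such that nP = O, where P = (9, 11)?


Compute successive multiples of P until we hit O:
  1P = (9, 11)
  2P = (18, 14)
  3P = (15, 16)
  4P = (21, 8)
  5P = (19, 6)
  6P = (23, 25)
  7P = (27, 0)
  8P = (23, 4)
  ... (continuing to 14P)
  14P = O

ord(P) = 14


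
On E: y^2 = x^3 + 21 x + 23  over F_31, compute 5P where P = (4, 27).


k = 5 = 101_2 (binary, LSB first: 101)
Double-and-add from P = (4, 27):
  bit 0 = 1: acc = O + (4, 27) = (4, 27)
  bit 1 = 0: acc unchanged = (4, 27)
  bit 2 = 1: acc = (4, 27) + (26, 14) = (5, 6)

5P = (5, 6)


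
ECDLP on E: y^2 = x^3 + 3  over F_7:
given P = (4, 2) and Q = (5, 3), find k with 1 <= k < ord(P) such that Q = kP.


Enumerate multiples of P until we hit Q = (5, 3):
  1P = (4, 2)
  2P = (3, 3)
  3P = (1, 2)
  4P = (2, 5)
  5P = (5, 3)
Match found at i = 5.

k = 5


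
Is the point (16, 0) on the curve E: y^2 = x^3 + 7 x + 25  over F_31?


Check whether y^2 = x^3 + 7 x + 25 (mod 31) for (x, y) = (16, 0).
LHS: y^2 = 0^2 mod 31 = 0
RHS: x^3 + 7 x + 25 = 16^3 + 7*16 + 25 mod 31 = 17
LHS != RHS

No, not on the curve


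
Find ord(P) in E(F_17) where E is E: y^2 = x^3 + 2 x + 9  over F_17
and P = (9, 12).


Compute successive multiples of P until we hit O:
  1P = (9, 12)
  2P = (0, 14)
  3P = (7, 14)
  4P = (2, 15)
  5P = (10, 3)
  6P = (11, 6)
  7P = (6, 13)
  8P = (4, 9)
  ... (continuing to 21P)
  21P = O

ord(P) = 21


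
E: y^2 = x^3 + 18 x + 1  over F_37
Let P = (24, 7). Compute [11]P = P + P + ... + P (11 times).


k = 11 = 1011_2 (binary, LSB first: 1101)
Double-and-add from P = (24, 7):
  bit 0 = 1: acc = O + (24, 7) = (24, 7)
  bit 1 = 1: acc = (24, 7) + (17, 15) = (26, 27)
  bit 2 = 0: acc unchanged = (26, 27)
  bit 3 = 1: acc = (26, 27) + (7, 10) = (13, 8)

11P = (13, 8)


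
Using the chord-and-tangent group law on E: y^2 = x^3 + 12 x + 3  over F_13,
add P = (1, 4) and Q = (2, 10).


P != Q, so use the chord formula.
s = (y2 - y1) / (x2 - x1) = (6) / (1) mod 13 = 6
x3 = s^2 - x1 - x2 mod 13 = 6^2 - 1 - 2 = 7
y3 = s (x1 - x3) - y1 mod 13 = 6 * (1 - 7) - 4 = 12

P + Q = (7, 12)


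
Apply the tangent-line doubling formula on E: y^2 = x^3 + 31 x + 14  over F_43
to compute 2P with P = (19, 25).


Doubling: s = (3 x1^2 + a) / (2 y1)
s = (3*19^2 + 31) / (2*25) mod 43 = 24
x3 = s^2 - 2 x1 mod 43 = 24^2 - 2*19 = 22
y3 = s (x1 - x3) - y1 mod 43 = 24 * (19 - 22) - 25 = 32

2P = (22, 32)


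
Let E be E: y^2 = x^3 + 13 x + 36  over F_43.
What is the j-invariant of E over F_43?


Delta = -16(4 a^3 + 27 b^2) mod 43 = 33
-1728 * (4 a)^3 = -1728 * (4*13)^3 mod 43 = 16
j = 16 * 33^(-1) mod 43 = 7

j = 7 (mod 43)


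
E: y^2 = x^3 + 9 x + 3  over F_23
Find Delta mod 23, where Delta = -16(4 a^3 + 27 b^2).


4 a^3 + 27 b^2 = 4*9^3 + 27*3^2 = 2916 + 243 = 3159
Delta = -16 * (3159) = -50544
Delta mod 23 = 10

Delta = 10 (mod 23)


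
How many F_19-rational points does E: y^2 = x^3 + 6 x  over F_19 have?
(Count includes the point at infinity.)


For each x in F_19, count y with y^2 = x^3 + 6 x + 0 mod 19:
  x = 0: RHS = 0, y in [0]  -> 1 point(s)
  x = 1: RHS = 7, y in [8, 11]  -> 2 point(s)
  x = 2: RHS = 1, y in [1, 18]  -> 2 point(s)
  x = 3: RHS = 7, y in [8, 11]  -> 2 point(s)
  x = 6: RHS = 5, y in [9, 10]  -> 2 point(s)
  x = 7: RHS = 5, y in [9, 10]  -> 2 point(s)
  x = 8: RHS = 9, y in [3, 16]  -> 2 point(s)
  x = 9: RHS = 4, y in [2, 17]  -> 2 point(s)
  x = 14: RHS = 16, y in [4, 15]  -> 2 point(s)
  x = 15: RHS = 7, y in [8, 11]  -> 2 point(s)
Affine points: 19. Add the point at infinity: total = 20.

#E(F_19) = 20


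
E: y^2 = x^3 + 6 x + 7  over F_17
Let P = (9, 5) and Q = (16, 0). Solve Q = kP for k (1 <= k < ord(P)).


Enumerate multiples of P until we hit Q = (16, 0):
  1P = (9, 5)
  2P = (15, 2)
  3P = (6, 2)
  4P = (3, 1)
  5P = (13, 15)
  6P = (14, 8)
  7P = (10, 8)
  8P = (7, 1)
  9P = (5, 3)
  10P = (16, 0)
Match found at i = 10.

k = 10


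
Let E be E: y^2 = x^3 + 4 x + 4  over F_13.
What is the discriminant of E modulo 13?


4 a^3 + 27 b^2 = 4*4^3 + 27*4^2 = 256 + 432 = 688
Delta = -16 * (688) = -11008
Delta mod 13 = 3

Delta = 3 (mod 13)


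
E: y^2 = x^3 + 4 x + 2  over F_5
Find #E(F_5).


For each x in F_5, count y with y^2 = x^3 + 4 x + 2 mod 5:
  x = 3: RHS = 1, y in [1, 4]  -> 2 point(s)
Affine points: 2. Add the point at infinity: total = 3.

#E(F_5) = 3


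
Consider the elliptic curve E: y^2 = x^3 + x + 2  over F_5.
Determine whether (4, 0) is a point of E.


Check whether y^2 = x^3 + 1 x + 2 (mod 5) for (x, y) = (4, 0).
LHS: y^2 = 0^2 mod 5 = 0
RHS: x^3 + 1 x + 2 = 4^3 + 1*4 + 2 mod 5 = 0
LHS = RHS

Yes, on the curve


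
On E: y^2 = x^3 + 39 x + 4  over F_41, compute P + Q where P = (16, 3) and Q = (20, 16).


P != Q, so use the chord formula.
s = (y2 - y1) / (x2 - x1) = (13) / (4) mod 41 = 34
x3 = s^2 - x1 - x2 mod 41 = 34^2 - 16 - 20 = 13
y3 = s (x1 - x3) - y1 mod 41 = 34 * (16 - 13) - 3 = 17

P + Q = (13, 17)


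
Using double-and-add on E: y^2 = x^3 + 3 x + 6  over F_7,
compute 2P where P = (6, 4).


k = 2 = 10_2 (binary, LSB first: 01)
Double-and-add from P = (6, 4):
  bit 0 = 0: acc unchanged = O
  bit 1 = 1: acc = O + (3, 0) = (3, 0)

2P = (3, 0)


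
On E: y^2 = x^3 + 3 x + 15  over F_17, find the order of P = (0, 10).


Compute successive multiples of P until we hit O:
  1P = (0, 10)
  2P = (1, 6)
  3P = (15, 16)
  4P = (11, 6)
  5P = (14, 9)
  6P = (5, 11)
  7P = (10, 5)
  8P = (3, 0)
  ... (continuing to 16P)
  16P = O

ord(P) = 16


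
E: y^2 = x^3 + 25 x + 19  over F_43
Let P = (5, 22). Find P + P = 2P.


Doubling: s = (3 x1^2 + a) / (2 y1)
s = (3*5^2 + 25) / (2*22) mod 43 = 14
x3 = s^2 - 2 x1 mod 43 = 14^2 - 2*5 = 14
y3 = s (x1 - x3) - y1 mod 43 = 14 * (5 - 14) - 22 = 24

2P = (14, 24)


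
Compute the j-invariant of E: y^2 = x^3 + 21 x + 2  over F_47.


Delta = -16(4 a^3 + 27 b^2) mod 47 = 24
-1728 * (4 a)^3 = -1728 * (4*21)^3 mod 47 = 45
j = 45 * 24^(-1) mod 47 = 43

j = 43 (mod 47)


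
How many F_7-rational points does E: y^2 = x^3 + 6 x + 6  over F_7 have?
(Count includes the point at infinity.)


For each x in F_7, count y with y^2 = x^3 + 6 x + 6 mod 7:
  x = 3: RHS = 2, y in [3, 4]  -> 2 point(s)
  x = 5: RHS = 0, y in [0]  -> 1 point(s)
Affine points: 3. Add the point at infinity: total = 4.

#E(F_7) = 4


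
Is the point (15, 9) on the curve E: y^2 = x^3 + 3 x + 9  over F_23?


Check whether y^2 = x^3 + 3 x + 9 (mod 23) for (x, y) = (15, 9).
LHS: y^2 = 9^2 mod 23 = 12
RHS: x^3 + 3 x + 9 = 15^3 + 3*15 + 9 mod 23 = 2
LHS != RHS

No, not on the curve


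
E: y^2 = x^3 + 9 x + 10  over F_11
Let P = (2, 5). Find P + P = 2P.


Doubling: s = (3 x1^2 + a) / (2 y1)
s = (3*2^2 + 9) / (2*5) mod 11 = 1
x3 = s^2 - 2 x1 mod 11 = 1^2 - 2*2 = 8
y3 = s (x1 - x3) - y1 mod 11 = 1 * (2 - 8) - 5 = 0

2P = (8, 0)


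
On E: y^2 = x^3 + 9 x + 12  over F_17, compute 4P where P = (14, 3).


k = 4 = 100_2 (binary, LSB first: 001)
Double-and-add from P = (14, 3):
  bit 0 = 0: acc unchanged = O
  bit 1 = 0: acc unchanged = O
  bit 2 = 1: acc = O + (16, 6) = (16, 6)

4P = (16, 6)


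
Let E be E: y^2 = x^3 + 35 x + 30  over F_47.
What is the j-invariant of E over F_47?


Delta = -16(4 a^3 + 27 b^2) mod 47 = 32
-1728 * (4 a)^3 = -1728 * (4*35)^3 mod 47 = 36
j = 36 * 32^(-1) mod 47 = 7

j = 7 (mod 47)


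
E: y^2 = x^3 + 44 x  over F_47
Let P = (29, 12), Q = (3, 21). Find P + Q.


P != Q, so use the chord formula.
s = (y2 - y1) / (x2 - x1) = (9) / (21) mod 47 = 34
x3 = s^2 - x1 - x2 mod 47 = 34^2 - 29 - 3 = 43
y3 = s (x1 - x3) - y1 mod 47 = 34 * (29 - 43) - 12 = 29

P + Q = (43, 29)


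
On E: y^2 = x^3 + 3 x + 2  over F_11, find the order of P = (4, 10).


Compute successive multiples of P until we hit O:
  1P = (4, 10)
  2P = (7, 6)
  3P = (3, 7)
  4P = (2, 7)
  5P = (10, 3)
  6P = (6, 7)
  7P = (6, 4)
  8P = (10, 8)
  ... (continuing to 13P)
  13P = O

ord(P) = 13


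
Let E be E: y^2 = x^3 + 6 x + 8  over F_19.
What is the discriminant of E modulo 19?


4 a^3 + 27 b^2 = 4*6^3 + 27*8^2 = 864 + 1728 = 2592
Delta = -16 * (2592) = -41472
Delta mod 19 = 5

Delta = 5 (mod 19)


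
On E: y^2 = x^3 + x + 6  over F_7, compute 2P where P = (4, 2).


Doubling: s = (3 x1^2 + a) / (2 y1)
s = (3*4^2 + 1) / (2*2) mod 7 = 0
x3 = s^2 - 2 x1 mod 7 = 0^2 - 2*4 = 6
y3 = s (x1 - x3) - y1 mod 7 = 0 * (4 - 6) - 2 = 5

2P = (6, 5)


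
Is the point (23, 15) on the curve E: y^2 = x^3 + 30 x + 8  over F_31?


Check whether y^2 = x^3 + 30 x + 8 (mod 31) for (x, y) = (23, 15).
LHS: y^2 = 15^2 mod 31 = 8
RHS: x^3 + 30 x + 8 = 23^3 + 30*23 + 8 mod 31 = 0
LHS != RHS

No, not on the curve


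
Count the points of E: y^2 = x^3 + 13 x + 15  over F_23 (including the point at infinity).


For each x in F_23, count y with y^2 = x^3 + 13 x + 15 mod 23:
  x = 1: RHS = 6, y in [11, 12]  -> 2 point(s)
  x = 2: RHS = 3, y in [7, 16]  -> 2 point(s)
  x = 3: RHS = 12, y in [9, 14]  -> 2 point(s)
  x = 4: RHS = 16, y in [4, 19]  -> 2 point(s)
  x = 7: RHS = 12, y in [9, 14]  -> 2 point(s)
  x = 10: RHS = 18, y in [8, 15]  -> 2 point(s)
  x = 12: RHS = 13, y in [6, 17]  -> 2 point(s)
  x = 13: RHS = 12, y in [9, 14]  -> 2 point(s)
  x = 16: RHS = 18, y in [8, 15]  -> 2 point(s)
  x = 18: RHS = 9, y in [3, 20]  -> 2 point(s)
  x = 20: RHS = 18, y in [8, 15]  -> 2 point(s)
  x = 21: RHS = 4, y in [2, 21]  -> 2 point(s)
  x = 22: RHS = 1, y in [1, 22]  -> 2 point(s)
Affine points: 26. Add the point at infinity: total = 27.

#E(F_23) = 27


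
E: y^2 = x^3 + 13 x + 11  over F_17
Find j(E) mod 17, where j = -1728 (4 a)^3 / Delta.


Delta = -16(4 a^3 + 27 b^2) mod 17 = 2
-1728 * (4 a)^3 = -1728 * (4*13)^3 mod 17 = 6
j = 6 * 2^(-1) mod 17 = 3

j = 3 (mod 17)


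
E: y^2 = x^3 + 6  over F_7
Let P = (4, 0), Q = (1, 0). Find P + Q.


P != Q, so use the chord formula.
s = (y2 - y1) / (x2 - x1) = (0) / (4) mod 7 = 0
x3 = s^2 - x1 - x2 mod 7 = 0^2 - 4 - 1 = 2
y3 = s (x1 - x3) - y1 mod 7 = 0 * (4 - 2) - 0 = 0

P + Q = (2, 0)


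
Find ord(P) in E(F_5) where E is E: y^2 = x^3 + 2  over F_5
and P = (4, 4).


Compute successive multiples of P until we hit O:
  1P = (4, 4)
  2P = (3, 2)
  3P = (2, 0)
  4P = (3, 3)
  5P = (4, 1)
  6P = O

ord(P) = 6


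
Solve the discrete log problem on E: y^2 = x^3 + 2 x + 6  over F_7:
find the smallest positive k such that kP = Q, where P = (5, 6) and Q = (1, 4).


Enumerate multiples of P until we hit Q = (1, 4):
  1P = (5, 6)
  2P = (4, 1)
  3P = (2, 2)
  4P = (1, 4)
Match found at i = 4.

k = 4


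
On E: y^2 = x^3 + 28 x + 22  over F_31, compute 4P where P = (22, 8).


k = 4 = 100_2 (binary, LSB first: 001)
Double-and-add from P = (22, 8):
  bit 0 = 0: acc unchanged = O
  bit 1 = 0: acc unchanged = O
  bit 2 = 1: acc = O + (15, 2) = (15, 2)

4P = (15, 2)


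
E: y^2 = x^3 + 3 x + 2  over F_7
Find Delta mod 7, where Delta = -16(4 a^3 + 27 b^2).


4 a^3 + 27 b^2 = 4*3^3 + 27*2^2 = 108 + 108 = 216
Delta = -16 * (216) = -3456
Delta mod 7 = 2

Delta = 2 (mod 7)


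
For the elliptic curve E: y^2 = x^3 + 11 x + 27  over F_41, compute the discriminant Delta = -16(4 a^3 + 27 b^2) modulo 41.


4 a^3 + 27 b^2 = 4*11^3 + 27*27^2 = 5324 + 19683 = 25007
Delta = -16 * (25007) = -400112
Delta mod 41 = 7

Delta = 7 (mod 41)


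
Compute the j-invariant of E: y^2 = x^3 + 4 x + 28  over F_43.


Delta = -16(4 a^3 + 27 b^2) mod 43 = 12
-1728 * (4 a)^3 = -1728 * (4*4)^3 mod 43 = 41
j = 41 * 12^(-1) mod 43 = 7

j = 7 (mod 43)


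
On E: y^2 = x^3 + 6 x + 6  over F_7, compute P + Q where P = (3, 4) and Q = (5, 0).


P != Q, so use the chord formula.
s = (y2 - y1) / (x2 - x1) = (3) / (2) mod 7 = 5
x3 = s^2 - x1 - x2 mod 7 = 5^2 - 3 - 5 = 3
y3 = s (x1 - x3) - y1 mod 7 = 5 * (3 - 3) - 4 = 3

P + Q = (3, 3)


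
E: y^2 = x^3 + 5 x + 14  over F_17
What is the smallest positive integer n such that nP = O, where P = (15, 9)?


Compute successive multiples of P until we hit O:
  1P = (15, 9)
  2P = (4, 8)
  3P = (7, 1)
  4P = (13, 10)
  5P = (2, 10)
  6P = (16, 12)
  7P = (12, 0)
  8P = (16, 5)
  ... (continuing to 14P)
  14P = O

ord(P) = 14


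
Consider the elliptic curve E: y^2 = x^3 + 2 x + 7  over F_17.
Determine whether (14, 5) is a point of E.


Check whether y^2 = x^3 + 2 x + 7 (mod 17) for (x, y) = (14, 5).
LHS: y^2 = 5^2 mod 17 = 8
RHS: x^3 + 2 x + 7 = 14^3 + 2*14 + 7 mod 17 = 8
LHS = RHS

Yes, on the curve


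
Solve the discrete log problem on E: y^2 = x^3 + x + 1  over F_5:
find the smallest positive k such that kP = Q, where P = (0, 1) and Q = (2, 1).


Enumerate multiples of P until we hit Q = (2, 1):
  1P = (0, 1)
  2P = (4, 2)
  3P = (2, 1)
Match found at i = 3.

k = 3


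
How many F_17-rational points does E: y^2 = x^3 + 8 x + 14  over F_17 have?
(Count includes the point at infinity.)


For each x in F_17, count y with y^2 = x^3 + 8 x + 14 mod 17:
  x = 2: RHS = 4, y in [2, 15]  -> 2 point(s)
  x = 4: RHS = 8, y in [5, 12]  -> 2 point(s)
  x = 5: RHS = 9, y in [3, 14]  -> 2 point(s)
  x = 9: RHS = 16, y in [4, 13]  -> 2 point(s)
  x = 12: RHS = 2, y in [6, 11]  -> 2 point(s)
Affine points: 10. Add the point at infinity: total = 11.

#E(F_17) = 11


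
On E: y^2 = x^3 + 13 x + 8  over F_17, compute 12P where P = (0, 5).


k = 12 = 1100_2 (binary, LSB first: 0011)
Double-and-add from P = (0, 5):
  bit 0 = 0: acc unchanged = O
  bit 1 = 0: acc unchanged = O
  bit 2 = 1: acc = O + (15, 5) = (15, 5)
  bit 3 = 1: acc = (15, 5) + (6, 9) = (9, 15)

12P = (9, 15)


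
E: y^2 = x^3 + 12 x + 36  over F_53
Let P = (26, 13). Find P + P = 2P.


Doubling: s = (3 x1^2 + a) / (2 y1)
s = (3*26^2 + 12) / (2*13) mod 53 = 1
x3 = s^2 - 2 x1 mod 53 = 1^2 - 2*26 = 2
y3 = s (x1 - x3) - y1 mod 53 = 1 * (26 - 2) - 13 = 11

2P = (2, 11)


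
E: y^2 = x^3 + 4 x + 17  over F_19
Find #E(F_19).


For each x in F_19, count y with y^2 = x^3 + 4 x + 17 mod 19:
  x = 0: RHS = 17, y in [6, 13]  -> 2 point(s)
  x = 11: RHS = 5, y in [9, 10]  -> 2 point(s)
  x = 12: RHS = 7, y in [8, 11]  -> 2 point(s)
  x = 13: RHS = 5, y in [9, 10]  -> 2 point(s)
  x = 14: RHS = 5, y in [9, 10]  -> 2 point(s)
  x = 16: RHS = 16, y in [4, 15]  -> 2 point(s)
  x = 17: RHS = 1, y in [1, 18]  -> 2 point(s)
Affine points: 14. Add the point at infinity: total = 15.

#E(F_19) = 15


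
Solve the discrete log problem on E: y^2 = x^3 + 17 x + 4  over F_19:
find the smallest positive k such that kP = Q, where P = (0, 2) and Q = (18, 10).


Enumerate multiples of P until we hit Q = (18, 10):
  1P = (0, 2)
  2P = (5, 10)
  3P = (12, 13)
  4P = (18, 10)
Match found at i = 4.

k = 4


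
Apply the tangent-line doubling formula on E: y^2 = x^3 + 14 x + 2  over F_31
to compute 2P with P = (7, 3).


Doubling: s = (3 x1^2 + a) / (2 y1)
s = (3*7^2 + 14) / (2*3) mod 31 = 1
x3 = s^2 - 2 x1 mod 31 = 1^2 - 2*7 = 18
y3 = s (x1 - x3) - y1 mod 31 = 1 * (7 - 18) - 3 = 17

2P = (18, 17)


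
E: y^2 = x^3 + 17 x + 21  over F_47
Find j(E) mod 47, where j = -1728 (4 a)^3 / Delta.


Delta = -16(4 a^3 + 27 b^2) mod 47 = 24
-1728 * (4 a)^3 = -1728 * (4*17)^3 mod 47 = 22
j = 22 * 24^(-1) mod 47 = 44

j = 44 (mod 47)


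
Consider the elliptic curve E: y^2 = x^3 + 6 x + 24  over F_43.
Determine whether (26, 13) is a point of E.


Check whether y^2 = x^3 + 6 x + 24 (mod 43) for (x, y) = (26, 13).
LHS: y^2 = 13^2 mod 43 = 40
RHS: x^3 + 6 x + 24 = 26^3 + 6*26 + 24 mod 43 = 40
LHS = RHS

Yes, on the curve


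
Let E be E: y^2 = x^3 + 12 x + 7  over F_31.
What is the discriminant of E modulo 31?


4 a^3 + 27 b^2 = 4*12^3 + 27*7^2 = 6912 + 1323 = 8235
Delta = -16 * (8235) = -131760
Delta mod 31 = 21

Delta = 21 (mod 31)


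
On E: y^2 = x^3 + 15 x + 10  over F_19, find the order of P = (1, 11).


Compute successive multiples of P until we hit O:
  1P = (1, 11)
  2P = (15, 0)
  3P = (1, 8)
  4P = O

ord(P) = 4


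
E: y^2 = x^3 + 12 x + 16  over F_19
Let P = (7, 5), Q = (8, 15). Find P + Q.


P != Q, so use the chord formula.
s = (y2 - y1) / (x2 - x1) = (10) / (1) mod 19 = 10
x3 = s^2 - x1 - x2 mod 19 = 10^2 - 7 - 8 = 9
y3 = s (x1 - x3) - y1 mod 19 = 10 * (7 - 9) - 5 = 13

P + Q = (9, 13)


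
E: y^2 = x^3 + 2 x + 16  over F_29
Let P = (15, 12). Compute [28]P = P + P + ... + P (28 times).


k = 28 = 11100_2 (binary, LSB first: 00111)
Double-and-add from P = (15, 12):
  bit 0 = 0: acc unchanged = O
  bit 1 = 0: acc unchanged = O
  bit 2 = 1: acc = O + (23, 7) = (23, 7)
  bit 3 = 1: acc = (23, 7) + (11, 21) = (2, 12)
  bit 4 = 1: acc = (2, 12) + (13, 21) = (7, 5)

28P = (7, 5)


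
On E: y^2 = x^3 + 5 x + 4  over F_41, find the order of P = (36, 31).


Compute successive multiples of P until we hit O:
  1P = (36, 31)
  2P = (26, 11)
  3P = (24, 34)
  4P = (40, 11)
  5P = (31, 26)
  6P = (16, 30)
  7P = (34, 6)
  8P = (35, 2)
  ... (continuing to 46P)
  46P = O

ord(P) = 46


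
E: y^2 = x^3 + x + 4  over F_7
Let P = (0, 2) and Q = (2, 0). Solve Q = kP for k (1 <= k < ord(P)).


Enumerate multiples of P until we hit Q = (2, 0):
  1P = (0, 2)
  2P = (4, 4)
  3P = (5, 6)
  4P = (6, 3)
  5P = (2, 0)
Match found at i = 5.

k = 5


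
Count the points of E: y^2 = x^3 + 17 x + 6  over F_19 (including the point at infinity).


For each x in F_19, count y with y^2 = x^3 + 17 x + 6 mod 19:
  x = 0: RHS = 6, y in [5, 14]  -> 2 point(s)
  x = 1: RHS = 5, y in [9, 10]  -> 2 point(s)
  x = 4: RHS = 5, y in [9, 10]  -> 2 point(s)
  x = 5: RHS = 7, y in [8, 11]  -> 2 point(s)
  x = 6: RHS = 1, y in [1, 18]  -> 2 point(s)
  x = 10: RHS = 17, y in [6, 13]  -> 2 point(s)
  x = 11: RHS = 4, y in [2, 17]  -> 2 point(s)
  x = 12: RHS = 0, y in [0]  -> 1 point(s)
  x = 13: RHS = 11, y in [7, 12]  -> 2 point(s)
  x = 14: RHS = 5, y in [9, 10]  -> 2 point(s)
  x = 15: RHS = 7, y in [8, 11]  -> 2 point(s)
  x = 16: RHS = 4, y in [2, 17]  -> 2 point(s)
  x = 18: RHS = 7, y in [8, 11]  -> 2 point(s)
Affine points: 25. Add the point at infinity: total = 26.

#E(F_19) = 26


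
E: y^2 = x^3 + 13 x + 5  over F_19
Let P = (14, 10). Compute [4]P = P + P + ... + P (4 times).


k = 4 = 100_2 (binary, LSB first: 001)
Double-and-add from P = (14, 10):
  bit 0 = 0: acc unchanged = O
  bit 1 = 0: acc unchanged = O
  bit 2 = 1: acc = O + (5, 9) = (5, 9)

4P = (5, 9)


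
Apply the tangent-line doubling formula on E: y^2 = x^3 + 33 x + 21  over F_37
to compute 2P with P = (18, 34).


Doubling: s = (3 x1^2 + a) / (2 y1)
s = (3*18^2 + 33) / (2*34) mod 37 = 36
x3 = s^2 - 2 x1 mod 37 = 36^2 - 2*18 = 2
y3 = s (x1 - x3) - y1 mod 37 = 36 * (18 - 2) - 34 = 24

2P = (2, 24)


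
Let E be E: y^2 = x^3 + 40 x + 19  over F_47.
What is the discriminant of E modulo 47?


4 a^3 + 27 b^2 = 4*40^3 + 27*19^2 = 256000 + 9747 = 265747
Delta = -16 * (265747) = -4251952
Delta mod 47 = 44

Delta = 44 (mod 47)


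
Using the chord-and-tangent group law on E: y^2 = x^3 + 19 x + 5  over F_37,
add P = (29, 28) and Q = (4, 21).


P != Q, so use the chord formula.
s = (y2 - y1) / (x2 - x1) = (30) / (12) mod 37 = 21
x3 = s^2 - x1 - x2 mod 37 = 21^2 - 29 - 4 = 1
y3 = s (x1 - x3) - y1 mod 37 = 21 * (29 - 1) - 28 = 5

P + Q = (1, 5)
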